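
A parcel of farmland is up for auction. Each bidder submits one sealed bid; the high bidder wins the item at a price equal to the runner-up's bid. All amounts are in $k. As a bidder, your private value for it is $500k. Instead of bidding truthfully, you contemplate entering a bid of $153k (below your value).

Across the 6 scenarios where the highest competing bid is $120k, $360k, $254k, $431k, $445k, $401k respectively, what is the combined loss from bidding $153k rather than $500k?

$609k

The deviation costs you only when the competing bid falls strictly between $153k and $500k; elsewhere both bids give the same outcome.
$120k: outcomes coincide → loss $0k.
$360k: truthful payoff $140k, deviation payoff $0k → loss $140k.
$254k: truthful payoff $246k, deviation payoff $0k → loss $246k.
$431k: truthful payoff $69k, deviation payoff $0k → loss $69k.
$445k: truthful payoff $55k, deviation payoff $0k → loss $55k.
$401k: truthful payoff $99k, deviation payoff $0k → loss $99k.
Total loss = $140k + $246k + $69k + $55k + $99k = $609k.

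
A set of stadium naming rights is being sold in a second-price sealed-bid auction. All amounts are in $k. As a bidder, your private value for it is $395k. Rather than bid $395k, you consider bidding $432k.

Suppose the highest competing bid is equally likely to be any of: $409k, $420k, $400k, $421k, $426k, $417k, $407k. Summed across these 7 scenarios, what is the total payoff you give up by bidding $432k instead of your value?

The deviation costs you only when the competing bid falls strictly between $395k and $432k; elsewhere both bids give the same outcome.
$409k: truthful payoff $0k, deviation payoff −$14k → loss $14k.
$420k: truthful payoff $0k, deviation payoff −$25k → loss $25k.
$400k: truthful payoff $0k, deviation payoff −$5k → loss $5k.
$421k: truthful payoff $0k, deviation payoff −$26k → loss $26k.
$426k: truthful payoff $0k, deviation payoff −$31k → loss $31k.
$417k: truthful payoff $0k, deviation payoff −$22k → loss $22k.
$407k: truthful payoff $0k, deviation payoff −$12k → loss $12k.
Total loss = $14k + $25k + $5k + $26k + $31k + $22k + $12k = $135k.

$135k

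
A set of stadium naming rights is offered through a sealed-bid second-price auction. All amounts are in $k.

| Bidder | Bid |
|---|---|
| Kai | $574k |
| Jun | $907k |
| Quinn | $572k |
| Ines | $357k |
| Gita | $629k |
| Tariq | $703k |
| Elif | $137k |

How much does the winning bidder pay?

$703k

Highest bid: Jun at $907k, so Jun wins.
Second-highest bid: Tariq at $703k — that is the price the winner pays.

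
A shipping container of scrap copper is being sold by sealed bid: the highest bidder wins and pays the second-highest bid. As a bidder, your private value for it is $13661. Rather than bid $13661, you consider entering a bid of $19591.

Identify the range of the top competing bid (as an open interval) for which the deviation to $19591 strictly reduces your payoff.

($13661, $19591)

If the competing bid is below $13661, both bids win at the same price — no difference.
If it is above $19591, both bids lose — no difference.
If it lies strictly between $13661 and $19591, bidding your value loses (payoff 0) while bidding $19591 wins at a price above your value (payoff negative).
So the deviation strictly hurts on the open interval ($13661, $19591).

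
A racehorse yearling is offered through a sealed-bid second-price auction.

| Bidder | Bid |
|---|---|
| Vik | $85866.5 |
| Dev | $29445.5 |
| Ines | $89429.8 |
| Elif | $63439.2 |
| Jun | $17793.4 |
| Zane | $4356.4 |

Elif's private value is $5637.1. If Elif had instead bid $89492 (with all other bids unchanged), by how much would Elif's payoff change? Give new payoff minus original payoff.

The highest bid among the other bidders is $89429.8; Elif's bid doesn't change that.
Original bid $63439.2: Elif is not highest (top rival bid is $89429.8); payoff $0.
Alternative bid $89492: Elif is highest, pays the top rival bid $89429.8; payoff $5637.1 − $89429.8 = −$83792.7.
Change in payoff = −$83792.7 − ($0) = −$83792.7.

−$83792.7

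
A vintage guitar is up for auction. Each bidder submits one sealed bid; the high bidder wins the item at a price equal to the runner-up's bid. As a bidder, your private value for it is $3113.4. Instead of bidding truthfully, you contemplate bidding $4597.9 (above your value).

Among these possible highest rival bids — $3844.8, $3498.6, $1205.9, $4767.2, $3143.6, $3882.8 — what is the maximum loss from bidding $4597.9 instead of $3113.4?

$769.4

$3844.8: truthful gives $0, deviation gives −$731.4 → loss $731.4.
$3498.6: truthful gives $0, deviation gives −$385.2 → loss $385.2.
$1205.9: same outcome either way → loss $0.
$4767.2: same outcome either way → loss $0.
$3143.6: truthful gives $0, deviation gives −$30.2 → loss $30.2.
$3882.8: truthful gives $0, deviation gives −$769.4 → loss $769.4.
Maximum loss: $769.4.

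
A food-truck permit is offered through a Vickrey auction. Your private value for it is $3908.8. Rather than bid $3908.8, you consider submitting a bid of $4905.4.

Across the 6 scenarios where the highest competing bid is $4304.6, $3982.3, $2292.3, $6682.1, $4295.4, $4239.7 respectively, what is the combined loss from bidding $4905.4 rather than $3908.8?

The deviation costs you only when the competing bid falls strictly between $3908.8 and $4905.4; elsewhere both bids give the same outcome.
$4304.6: truthful payoff $0, deviation payoff −$395.8 → loss $395.8.
$3982.3: truthful payoff $0, deviation payoff −$73.5 → loss $73.5.
$2292.3: outcomes coincide → loss $0.
$6682.1: outcomes coincide → loss $0.
$4295.4: truthful payoff $0, deviation payoff −$386.6 → loss $386.6.
$4239.7: truthful payoff $0, deviation payoff −$330.9 → loss $330.9.
Total loss = $395.8 + $73.5 + $386.6 + $330.9 = $1186.8.

$1186.8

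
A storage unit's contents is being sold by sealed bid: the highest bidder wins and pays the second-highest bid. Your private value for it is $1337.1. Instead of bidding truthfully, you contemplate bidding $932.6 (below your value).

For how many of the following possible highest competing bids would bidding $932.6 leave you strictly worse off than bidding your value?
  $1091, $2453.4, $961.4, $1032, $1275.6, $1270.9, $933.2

The deviation hurts exactly when the highest competing bid lies strictly between $932.6 and $1337.1 — underbidding then forfeits a profitable win.
$1091: inside the interval → strictly worse (loss $246.1).
$2453.4: above both → same outcome either way.
$961.4: inside the interval → strictly worse (loss $375.7).
$1032: inside the interval → strictly worse (loss $305.1).
$1275.6: inside the interval → strictly worse (loss $61.5).
$1270.9: inside the interval → strictly worse (loss $66.2).
$933.2: inside the interval → strictly worse (loss $403.9).
Count: 6.

6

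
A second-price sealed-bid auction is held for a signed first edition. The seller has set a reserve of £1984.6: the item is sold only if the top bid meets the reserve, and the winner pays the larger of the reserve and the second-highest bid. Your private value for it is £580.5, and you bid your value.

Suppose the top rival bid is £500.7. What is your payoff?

Your bid £580.5 is the highest bid but falls below the reserve £1984.6, so the item goes unsold. Payoff £0.

£0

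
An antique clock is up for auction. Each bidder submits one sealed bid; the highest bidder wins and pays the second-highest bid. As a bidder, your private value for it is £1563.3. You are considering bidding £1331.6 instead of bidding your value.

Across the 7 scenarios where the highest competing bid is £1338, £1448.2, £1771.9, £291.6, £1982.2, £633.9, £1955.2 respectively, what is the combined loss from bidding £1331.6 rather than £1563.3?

The deviation costs you only when the competing bid falls strictly between £1331.6 and £1563.3; elsewhere both bids give the same outcome.
£1338: truthful payoff £225.3, deviation payoff £0 → loss £225.3.
£1448.2: truthful payoff £115.1, deviation payoff £0 → loss £115.1.
£1771.9: outcomes coincide → loss £0.
£291.6: outcomes coincide → loss £0.
£1982.2: outcomes coincide → loss £0.
£633.9: outcomes coincide → loss £0.
£1955.2: outcomes coincide → loss £0.
Total loss = £225.3 + £115.1 = £340.4.
Truthful bidding weakly dominates here: raising your bid can only win items priced above your value, and lowering it can only forfeit items priced below.

£340.4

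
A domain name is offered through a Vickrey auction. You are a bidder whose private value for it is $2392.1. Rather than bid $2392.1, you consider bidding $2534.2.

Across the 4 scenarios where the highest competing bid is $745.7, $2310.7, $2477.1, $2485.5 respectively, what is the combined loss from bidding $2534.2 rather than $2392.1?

The deviation costs you only when the competing bid falls strictly between $2392.1 and $2534.2; elsewhere both bids give the same outcome.
$745.7: outcomes coincide → loss $0.
$2310.7: outcomes coincide → loss $0.
$2477.1: truthful payoff $0, deviation payoff −$85 → loss $85.
$2485.5: truthful payoff $0, deviation payoff −$93.4 → loss $93.4.
Total loss = $85 + $93.4 = $178.4.

$178.4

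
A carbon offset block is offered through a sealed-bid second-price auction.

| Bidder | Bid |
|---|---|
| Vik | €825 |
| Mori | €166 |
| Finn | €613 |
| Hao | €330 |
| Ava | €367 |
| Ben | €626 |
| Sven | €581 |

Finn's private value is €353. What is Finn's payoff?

€0

Highest bid: Vik at €825, so Vik wins.
Second-highest bid: Ben at €626 — that is the price the winner pays.
Finn did not win, so Finn pays nothing and receives nothing: payoff €0.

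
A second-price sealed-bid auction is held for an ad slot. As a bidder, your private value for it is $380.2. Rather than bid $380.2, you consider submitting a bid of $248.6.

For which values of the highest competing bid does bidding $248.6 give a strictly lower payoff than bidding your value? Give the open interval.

($248.6, $380.2)

If the competing bid is below $248.6, both bids win at the same price — no difference.
If it is above $380.2, both bids lose — no difference.
If it lies strictly between $248.6 and $380.2, bidding your value wins at a price below your value (positive payoff) while bidding $248.6 loses (payoff 0).
So the deviation strictly hurts on the open interval ($248.6, $380.2).
Truthful bidding weakly dominates here: raising your bid can only win items priced above your value, and lowering it can only forfeit items priced below.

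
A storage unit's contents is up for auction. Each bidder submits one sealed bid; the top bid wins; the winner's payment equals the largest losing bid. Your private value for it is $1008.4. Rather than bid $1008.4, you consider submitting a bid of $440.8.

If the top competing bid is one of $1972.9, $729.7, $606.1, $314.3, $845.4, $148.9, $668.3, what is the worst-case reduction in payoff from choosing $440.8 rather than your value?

$402.3

$1972.9: same outcome either way → loss $0.
$729.7: truthful gives $278.7, deviation gives $0 → loss $278.7.
$606.1: truthful gives $402.3, deviation gives $0 → loss $402.3.
$314.3: same outcome either way → loss $0.
$845.4: truthful gives $163, deviation gives $0 → loss $163.
$148.9: same outcome either way → loss $0.
$668.3: truthful gives $340.1, deviation gives $0 → loss $340.1.
Maximum loss: $402.3.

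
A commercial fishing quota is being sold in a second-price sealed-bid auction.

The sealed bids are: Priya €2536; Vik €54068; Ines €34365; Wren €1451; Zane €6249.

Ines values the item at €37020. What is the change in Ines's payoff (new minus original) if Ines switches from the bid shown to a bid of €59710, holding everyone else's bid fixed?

−€17048

The highest bid among the other bidders is €54068; Ines's bid doesn't change that.
Original bid €34365: Ines is not highest (top rival bid is €54068); payoff €0.
Alternative bid €59710: Ines is highest, pays the top rival bid €54068; payoff €37020 − €54068 = −€17048.
Change in payoff = −€17048 − (€0) = −€17048.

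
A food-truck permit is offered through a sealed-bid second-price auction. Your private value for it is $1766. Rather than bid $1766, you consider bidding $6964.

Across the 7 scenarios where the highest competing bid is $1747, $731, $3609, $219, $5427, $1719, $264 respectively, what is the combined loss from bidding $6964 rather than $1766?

The deviation costs you only when the competing bid falls strictly between $1766 and $6964; elsewhere both bids give the same outcome.
$1747: outcomes coincide → loss $0.
$731: outcomes coincide → loss $0.
$3609: truthful payoff $0, deviation payoff −$1843 → loss $1843.
$219: outcomes coincide → loss $0.
$5427: truthful payoff $0, deviation payoff −$3661 → loss $3661.
$1719: outcomes coincide → loss $0.
$264: outcomes coincide → loss $0.
Total loss = $1843 + $3661 = $5504.

$5504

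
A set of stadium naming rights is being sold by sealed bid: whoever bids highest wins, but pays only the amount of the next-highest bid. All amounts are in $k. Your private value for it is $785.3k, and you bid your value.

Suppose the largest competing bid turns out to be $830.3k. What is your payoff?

$0k

Your bid $785.3k is below the highest competing bid $830.3k, so you lose.
A losing bidder pays nothing and receives nothing: payoff = $0k.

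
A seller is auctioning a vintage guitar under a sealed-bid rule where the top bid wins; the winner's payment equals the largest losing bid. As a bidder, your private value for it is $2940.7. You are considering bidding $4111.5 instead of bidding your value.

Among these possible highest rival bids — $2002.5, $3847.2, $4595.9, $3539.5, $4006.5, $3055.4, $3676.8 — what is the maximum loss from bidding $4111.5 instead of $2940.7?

$1065.8

$2002.5: same outcome either way → loss $0.
$3847.2: truthful gives $0, deviation gives −$906.5 → loss $906.5.
$4595.9: same outcome either way → loss $0.
$3539.5: truthful gives $0, deviation gives −$598.8 → loss $598.8.
$4006.5: truthful gives $0, deviation gives −$1065.8 → loss $1065.8.
$3055.4: truthful gives $0, deviation gives −$114.7 → loss $114.7.
$3676.8: truthful gives $0, deviation gives −$736.1 → loss $736.1.
Maximum loss: $1065.8.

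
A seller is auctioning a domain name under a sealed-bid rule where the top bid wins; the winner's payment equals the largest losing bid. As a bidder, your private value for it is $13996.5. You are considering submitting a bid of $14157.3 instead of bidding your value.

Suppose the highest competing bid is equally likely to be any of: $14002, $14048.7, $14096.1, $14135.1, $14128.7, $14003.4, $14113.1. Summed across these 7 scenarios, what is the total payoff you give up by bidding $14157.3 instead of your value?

The deviation costs you only when the competing bid falls strictly between $13996.5 and $14157.3; elsewhere both bids give the same outcome.
$14002: truthful payoff $0, deviation payoff −$5.5 → loss $5.5.
$14048.7: truthful payoff $0, deviation payoff −$52.2 → loss $52.2.
$14096.1: truthful payoff $0, deviation payoff −$99.6 → loss $99.6.
$14135.1: truthful payoff $0, deviation payoff −$138.6 → loss $138.6.
$14128.7: truthful payoff $0, deviation payoff −$132.2 → loss $132.2.
$14003.4: truthful payoff $0, deviation payoff −$6.9 → loss $6.9.
$14113.1: truthful payoff $0, deviation payoff −$116.6 → loss $116.6.
Total loss = $5.5 + $52.2 + $99.6 + $138.6 + $132.2 + $6.9 + $116.6 = $551.6.

$551.6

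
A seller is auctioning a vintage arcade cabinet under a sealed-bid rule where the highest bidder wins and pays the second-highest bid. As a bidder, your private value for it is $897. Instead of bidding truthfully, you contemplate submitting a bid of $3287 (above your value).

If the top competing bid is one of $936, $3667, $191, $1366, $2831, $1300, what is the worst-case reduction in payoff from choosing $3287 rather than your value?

$936: truthful gives $0, deviation gives −$39 → loss $39.
$3667: same outcome either way → loss $0.
$191: same outcome either way → loss $0.
$1366: truthful gives $0, deviation gives −$469 → loss $469.
$2831: truthful gives $0, deviation gives −$1934 → loss $1934.
$1300: truthful gives $0, deviation gives −$403 → loss $403.
Maximum loss: $1934.

$1934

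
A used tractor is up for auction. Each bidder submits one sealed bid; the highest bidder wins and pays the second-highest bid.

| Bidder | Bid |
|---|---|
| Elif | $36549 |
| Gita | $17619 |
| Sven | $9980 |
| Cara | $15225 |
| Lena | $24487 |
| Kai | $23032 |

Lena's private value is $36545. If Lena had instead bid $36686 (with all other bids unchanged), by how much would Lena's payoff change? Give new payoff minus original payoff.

The highest bid among the other bidders is $36549; Lena's bid doesn't change that.
Original bid $24487: Lena is not highest (top rival bid is $36549); payoff $0.
Alternative bid $36686: Lena is highest, pays the top rival bid $36549; payoff $36545 − $36549 = −$4.
Change in payoff = −$4 − ($0) = −$4.

−$4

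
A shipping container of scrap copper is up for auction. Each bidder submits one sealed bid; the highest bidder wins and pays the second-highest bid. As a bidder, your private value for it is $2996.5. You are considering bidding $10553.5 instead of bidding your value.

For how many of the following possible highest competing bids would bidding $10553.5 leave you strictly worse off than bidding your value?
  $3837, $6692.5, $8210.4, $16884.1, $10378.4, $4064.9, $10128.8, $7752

The deviation hurts exactly when the highest competing bid lies strictly between $2996.5 and $10553.5 — overbidding then wins at a price above your value.
$3837: inside the interval → strictly worse (loss $840.5).
$6692.5: inside the interval → strictly worse (loss $3696).
$8210.4: inside the interval → strictly worse (loss $5213.9).
$16884.1: above both → same outcome either way.
$10378.4: inside the interval → strictly worse (loss $7381.9).
$4064.9: inside the interval → strictly worse (loss $1068.4).
$10128.8: inside the interval → strictly worse (loss $7132.3).
$7752: inside the interval → strictly worse (loss $4755.5).
Count: 7.

7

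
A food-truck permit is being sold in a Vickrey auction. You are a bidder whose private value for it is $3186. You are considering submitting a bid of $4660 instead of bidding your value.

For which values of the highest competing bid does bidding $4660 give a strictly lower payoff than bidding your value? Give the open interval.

If the competing bid is below $3186, both bids win at the same price — no difference.
If it is above $4660, both bids lose — no difference.
If it lies strictly between $3186 and $4660, bidding your value loses (payoff 0) while bidding $4660 wins at a price above your value (payoff negative).
So the deviation strictly hurts on the open interval ($3186, $4660).

($3186, $4660)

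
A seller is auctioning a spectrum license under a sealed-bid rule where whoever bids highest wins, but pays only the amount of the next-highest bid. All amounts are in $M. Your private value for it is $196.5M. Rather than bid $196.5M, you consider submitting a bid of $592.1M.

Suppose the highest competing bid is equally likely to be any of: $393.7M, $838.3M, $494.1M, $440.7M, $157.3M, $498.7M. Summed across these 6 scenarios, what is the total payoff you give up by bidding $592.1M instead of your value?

$1041.2M

The deviation costs you only when the competing bid falls strictly between $196.5M and $592.1M; elsewhere both bids give the same outcome.
$393.7M: truthful payoff $0M, deviation payoff −$197.2M → loss $197.2M.
$838.3M: outcomes coincide → loss $0M.
$494.1M: truthful payoff $0M, deviation payoff −$297.6M → loss $297.6M.
$440.7M: truthful payoff $0M, deviation payoff −$244.2M → loss $244.2M.
$157.3M: outcomes coincide → loss $0M.
$498.7M: truthful payoff $0M, deviation payoff −$302.2M → loss $302.2M.
Total loss = $197.2M + $297.6M + $244.2M + $302.2M = $1041.2M.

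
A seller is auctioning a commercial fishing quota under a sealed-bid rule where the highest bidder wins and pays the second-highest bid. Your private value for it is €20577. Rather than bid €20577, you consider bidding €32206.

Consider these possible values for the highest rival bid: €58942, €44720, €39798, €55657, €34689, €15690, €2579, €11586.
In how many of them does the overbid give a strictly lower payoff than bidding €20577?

0

The deviation hurts exactly when the highest competing bid lies strictly between €20577 and €32206 — overbidding then wins at a price above your value.
€58942: above both → same outcome either way.
€44720: above both → same outcome either way.
€39798: above both → same outcome either way.
€55657: above both → same outcome either way.
€34689: above both → same outcome either way.
€15690: below both → same outcome either way.
€2579: below both → same outcome either way.
€11586: below both → same outcome either way.
Count: 0.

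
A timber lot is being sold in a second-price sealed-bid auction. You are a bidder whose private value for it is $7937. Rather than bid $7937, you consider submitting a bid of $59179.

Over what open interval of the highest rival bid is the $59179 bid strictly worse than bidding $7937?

($7937, $59179)

If the competing bid is below $7937, both bids win at the same price — no difference.
If it is above $59179, both bids lose — no difference.
If it lies strictly between $7937 and $59179, bidding your value loses (payoff 0) while bidding $59179 wins at a price above your value (payoff negative).
So the deviation strictly hurts on the open interval ($7937, $59179).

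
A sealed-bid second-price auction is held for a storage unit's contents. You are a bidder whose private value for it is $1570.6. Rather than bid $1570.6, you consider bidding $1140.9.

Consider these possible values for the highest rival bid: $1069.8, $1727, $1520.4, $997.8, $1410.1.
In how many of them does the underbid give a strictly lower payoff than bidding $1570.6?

2

The deviation hurts exactly when the highest competing bid lies strictly between $1140.9 and $1570.6 — underbidding then forfeits a profitable win.
$1069.8: below both → same outcome either way.
$1727: above both → same outcome either way.
$1520.4: inside the interval → strictly worse (loss $50.2).
$997.8: below both → same outcome either way.
$1410.1: inside the interval → strictly worse (loss $160.5).
Count: 2.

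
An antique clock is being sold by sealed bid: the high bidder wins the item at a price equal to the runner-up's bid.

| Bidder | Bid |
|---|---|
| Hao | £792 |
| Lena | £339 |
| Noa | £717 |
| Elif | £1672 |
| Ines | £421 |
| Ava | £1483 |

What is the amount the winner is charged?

£1483

Highest bid: Elif at £1672, so Elif wins.
Second-highest bid: Ava at £1483 — that is the price the winner pays.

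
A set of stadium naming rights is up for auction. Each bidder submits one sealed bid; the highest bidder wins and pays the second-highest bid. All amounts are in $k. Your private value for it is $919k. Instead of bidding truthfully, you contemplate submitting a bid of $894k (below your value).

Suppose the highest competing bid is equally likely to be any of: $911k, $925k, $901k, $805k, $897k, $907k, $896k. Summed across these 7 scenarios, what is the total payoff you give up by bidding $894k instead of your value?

The deviation costs you only when the competing bid falls strictly between $894k and $919k; elsewhere both bids give the same outcome.
$911k: truthful payoff $8k, deviation payoff $0k → loss $8k.
$925k: outcomes coincide → loss $0k.
$901k: truthful payoff $18k, deviation payoff $0k → loss $18k.
$805k: outcomes coincide → loss $0k.
$897k: truthful payoff $22k, deviation payoff $0k → loss $22k.
$907k: truthful payoff $12k, deviation payoff $0k → loss $12k.
$896k: truthful payoff $23k, deviation payoff $0k → loss $23k.
Total loss = $8k + $18k + $22k + $12k + $23k = $83k.
Truthful bidding weakly dominates here: raising your bid can only win items priced above your value, and lowering it can only forfeit items priced below.

$83k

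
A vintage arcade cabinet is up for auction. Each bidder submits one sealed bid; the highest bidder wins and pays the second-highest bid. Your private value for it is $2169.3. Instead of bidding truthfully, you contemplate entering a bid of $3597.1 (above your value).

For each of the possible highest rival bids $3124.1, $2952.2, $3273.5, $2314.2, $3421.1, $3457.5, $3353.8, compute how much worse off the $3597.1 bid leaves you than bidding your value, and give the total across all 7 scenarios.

The deviation costs you only when the competing bid falls strictly between $2169.3 and $3597.1; elsewhere both bids give the same outcome.
$3124.1: truthful payoff $0, deviation payoff −$954.8 → loss $954.8.
$2952.2: truthful payoff $0, deviation payoff −$782.9 → loss $782.9.
$3273.5: truthful payoff $0, deviation payoff −$1104.2 → loss $1104.2.
$2314.2: truthful payoff $0, deviation payoff −$144.9 → loss $144.9.
$3421.1: truthful payoff $0, deviation payoff −$1251.8 → loss $1251.8.
$3457.5: truthful payoff $0, deviation payoff −$1288.2 → loss $1288.2.
$3353.8: truthful payoff $0, deviation payoff −$1184.5 → loss $1184.5.
Total loss = $954.8 + $782.9 + $1104.2 + $144.9 + $1251.8 + $1288.2 + $1184.5 = $6711.3.

$6711.3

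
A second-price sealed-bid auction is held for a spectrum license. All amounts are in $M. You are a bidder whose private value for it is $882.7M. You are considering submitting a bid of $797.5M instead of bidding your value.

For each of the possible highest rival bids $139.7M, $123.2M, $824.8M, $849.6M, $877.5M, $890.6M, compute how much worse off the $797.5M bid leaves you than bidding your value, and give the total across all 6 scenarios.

$96.2M

The deviation costs you only when the competing bid falls strictly between $797.5M and $882.7M; elsewhere both bids give the same outcome.
$139.7M: outcomes coincide → loss $0M.
$123.2M: outcomes coincide → loss $0M.
$824.8M: truthful payoff $57.9M, deviation payoff $0M → loss $57.9M.
$849.6M: truthful payoff $33.1M, deviation payoff $0M → loss $33.1M.
$877.5M: truthful payoff $5.2M, deviation payoff $0M → loss $5.2M.
$890.6M: outcomes coincide → loss $0M.
Total loss = $57.9M + $33.1M + $5.2M = $96.2M.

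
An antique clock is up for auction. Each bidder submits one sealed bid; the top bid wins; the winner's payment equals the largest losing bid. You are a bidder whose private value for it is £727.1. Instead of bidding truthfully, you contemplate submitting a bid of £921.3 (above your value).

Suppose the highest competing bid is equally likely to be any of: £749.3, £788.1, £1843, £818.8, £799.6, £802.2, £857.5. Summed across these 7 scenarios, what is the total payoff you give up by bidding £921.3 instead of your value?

The deviation costs you only when the competing bid falls strictly between £727.1 and £921.3; elsewhere both bids give the same outcome.
£749.3: truthful payoff £0, deviation payoff −£22.2 → loss £22.2.
£788.1: truthful payoff £0, deviation payoff −£61 → loss £61.
£1843: outcomes coincide → loss £0.
£818.8: truthful payoff £0, deviation payoff −£91.7 → loss £91.7.
£799.6: truthful payoff £0, deviation payoff −£72.5 → loss £72.5.
£802.2: truthful payoff £0, deviation payoff −£75.1 → loss £75.1.
£857.5: truthful payoff £0, deviation payoff −£130.4 → loss £130.4.
Total loss = £22.2 + £61 + £91.7 + £72.5 + £75.1 + £130.4 = £452.9.

£452.9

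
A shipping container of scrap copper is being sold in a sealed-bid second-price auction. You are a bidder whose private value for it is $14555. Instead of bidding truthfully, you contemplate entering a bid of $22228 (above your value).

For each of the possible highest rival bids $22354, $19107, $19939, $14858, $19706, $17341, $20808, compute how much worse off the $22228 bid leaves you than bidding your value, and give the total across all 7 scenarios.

The deviation costs you only when the competing bid falls strictly between $14555 and $22228; elsewhere both bids give the same outcome.
$22354: outcomes coincide → loss $0.
$19107: truthful payoff $0, deviation payoff −$4552 → loss $4552.
$19939: truthful payoff $0, deviation payoff −$5384 → loss $5384.
$14858: truthful payoff $0, deviation payoff −$303 → loss $303.
$19706: truthful payoff $0, deviation payoff −$5151 → loss $5151.
$17341: truthful payoff $0, deviation payoff −$2786 → loss $2786.
$20808: truthful payoff $0, deviation payoff −$6253 → loss $6253.
Total loss = $4552 + $5384 + $303 + $5151 + $2786 + $6253 = $24429.

$24429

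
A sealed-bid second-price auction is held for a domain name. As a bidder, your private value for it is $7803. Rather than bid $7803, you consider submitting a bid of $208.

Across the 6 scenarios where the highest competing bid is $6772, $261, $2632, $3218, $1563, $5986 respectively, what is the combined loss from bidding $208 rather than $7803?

The deviation costs you only when the competing bid falls strictly between $208 and $7803; elsewhere both bids give the same outcome.
$6772: truthful payoff $1031, deviation payoff $0 → loss $1031.
$261: truthful payoff $7542, deviation payoff $0 → loss $7542.
$2632: truthful payoff $5171, deviation payoff $0 → loss $5171.
$3218: truthful payoff $4585, deviation payoff $0 → loss $4585.
$1563: truthful payoff $6240, deviation payoff $0 → loss $6240.
$5986: truthful payoff $1817, deviation payoff $0 → loss $1817.
Total loss = $1031 + $7542 + $5171 + $4585 + $6240 + $1817 = $26386.

$26386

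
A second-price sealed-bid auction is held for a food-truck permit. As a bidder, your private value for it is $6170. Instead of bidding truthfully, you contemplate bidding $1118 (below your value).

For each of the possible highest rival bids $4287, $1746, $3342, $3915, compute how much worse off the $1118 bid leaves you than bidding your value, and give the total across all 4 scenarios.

The deviation costs you only when the competing bid falls strictly between $1118 and $6170; elsewhere both bids give the same outcome.
$4287: truthful payoff $1883, deviation payoff $0 → loss $1883.
$1746: truthful payoff $4424, deviation payoff $0 → loss $4424.
$3342: truthful payoff $2828, deviation payoff $0 → loss $2828.
$3915: truthful payoff $2255, deviation payoff $0 → loss $2255.
Total loss = $1883 + $4424 + $2828 + $2255 = $11390.
In a second-price auction your bid sets only whether you win, not what you pay, so bidding your true value is weakly dominant.

$11390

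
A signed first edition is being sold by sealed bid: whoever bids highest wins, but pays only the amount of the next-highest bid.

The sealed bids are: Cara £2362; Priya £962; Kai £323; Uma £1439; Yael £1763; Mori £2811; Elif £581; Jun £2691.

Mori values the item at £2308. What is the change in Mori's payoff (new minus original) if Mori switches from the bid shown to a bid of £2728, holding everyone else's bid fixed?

The highest bid among the other bidders is £2691; Mori's bid doesn't change that.
Original bid £2811: Mori is highest, pays the top rival bid £2691; payoff £2308 − £2691 = −£383.
Alternative bid £2728: Mori is highest, pays the top rival bid £2691; payoff £2308 − £2691 = −£383.
Change in payoff = −£383 − (−£383) = £0.

£0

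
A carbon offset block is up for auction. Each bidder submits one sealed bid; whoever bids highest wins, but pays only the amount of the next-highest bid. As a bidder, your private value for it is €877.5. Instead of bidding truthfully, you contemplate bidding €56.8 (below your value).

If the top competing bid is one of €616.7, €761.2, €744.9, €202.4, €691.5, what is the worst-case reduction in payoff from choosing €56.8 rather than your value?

€616.7: truthful gives €260.8, deviation gives €0 → loss €260.8.
€761.2: truthful gives €116.3, deviation gives €0 → loss €116.3.
€744.9: truthful gives €132.6, deviation gives €0 → loss €132.6.
€202.4: truthful gives €675.1, deviation gives €0 → loss €675.1.
€691.5: truthful gives €186, deviation gives €0 → loss €186.
Maximum loss: €675.1.

€675.1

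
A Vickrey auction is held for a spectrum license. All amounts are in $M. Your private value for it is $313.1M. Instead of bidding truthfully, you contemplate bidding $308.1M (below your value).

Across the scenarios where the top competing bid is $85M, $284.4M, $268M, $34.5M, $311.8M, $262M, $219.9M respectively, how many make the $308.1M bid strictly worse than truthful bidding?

The deviation hurts exactly when the highest competing bid lies strictly between $308.1M and $313.1M — underbidding then forfeits a profitable win.
$85M: below both → same outcome either way.
$284.4M: below both → same outcome either way.
$268M: below both → same outcome either way.
$34.5M: below both → same outcome either way.
$311.8M: inside the interval → strictly worse (loss $1.3M).
$262M: below both → same outcome either way.
$219.9M: below both → same outcome either way.
Count: 1.

1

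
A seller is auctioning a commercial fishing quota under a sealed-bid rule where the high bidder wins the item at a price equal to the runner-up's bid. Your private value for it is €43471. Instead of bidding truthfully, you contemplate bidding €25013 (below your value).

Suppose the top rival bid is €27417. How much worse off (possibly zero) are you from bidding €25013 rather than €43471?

€16054

Bidding your value €43471: you win (since €43471 > €27417) and pay €27417. Payoff €16054.
Bidding €25013: you lose. Payoff €0.
The competing bid €27417 lies between your shaded bid and your value, so underbidding forfeits an item you could have won at a profitable price.
Loss from deviating = €16054 − (€0) = €16054.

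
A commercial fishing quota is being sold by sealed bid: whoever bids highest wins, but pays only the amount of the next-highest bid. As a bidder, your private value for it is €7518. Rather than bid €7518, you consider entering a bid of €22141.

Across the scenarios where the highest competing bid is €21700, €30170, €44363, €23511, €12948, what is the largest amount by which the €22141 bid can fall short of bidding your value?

€14182

€21700: truthful gives €0, deviation gives −€14182 → loss €14182.
€30170: same outcome either way → loss €0.
€44363: same outcome either way → loss €0.
€23511: same outcome either way → loss €0.
€12948: truthful gives €0, deviation gives −€5430 → loss €5430.
Maximum loss: €14182.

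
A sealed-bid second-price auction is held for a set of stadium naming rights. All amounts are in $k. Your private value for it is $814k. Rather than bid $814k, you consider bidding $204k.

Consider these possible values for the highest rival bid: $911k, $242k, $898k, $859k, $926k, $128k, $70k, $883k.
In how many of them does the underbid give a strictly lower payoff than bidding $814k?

The deviation hurts exactly when the highest competing bid lies strictly between $204k and $814k — underbidding then forfeits a profitable win.
$911k: above both → same outcome either way.
$242k: inside the interval → strictly worse (loss $572k).
$898k: above both → same outcome either way.
$859k: above both → same outcome either way.
$926k: above both → same outcome either way.
$128k: below both → same outcome either way.
$70k: below both → same outcome either way.
$883k: above both → same outcome either way.
Count: 1.

1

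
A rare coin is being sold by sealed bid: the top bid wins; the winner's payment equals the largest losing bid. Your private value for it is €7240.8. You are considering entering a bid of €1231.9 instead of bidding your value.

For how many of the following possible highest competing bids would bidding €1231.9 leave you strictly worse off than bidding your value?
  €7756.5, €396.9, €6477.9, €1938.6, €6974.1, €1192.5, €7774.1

The deviation hurts exactly when the highest competing bid lies strictly between €1231.9 and €7240.8 — underbidding then forfeits a profitable win.
€7756.5: above both → same outcome either way.
€396.9: below both → same outcome either way.
€6477.9: inside the interval → strictly worse (loss €762.9).
€1938.6: inside the interval → strictly worse (loss €5302.2).
€6974.1: inside the interval → strictly worse (loss €266.7).
€1192.5: below both → same outcome either way.
€7774.1: above both → same outcome either way.
Count: 3.

3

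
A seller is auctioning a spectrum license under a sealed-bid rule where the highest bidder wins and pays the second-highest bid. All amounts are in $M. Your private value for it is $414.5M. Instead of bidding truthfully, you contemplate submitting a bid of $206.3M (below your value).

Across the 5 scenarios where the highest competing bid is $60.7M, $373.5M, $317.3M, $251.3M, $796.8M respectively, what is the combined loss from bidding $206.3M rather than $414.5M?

$301.4M

The deviation costs you only when the competing bid falls strictly between $206.3M and $414.5M; elsewhere both bids give the same outcome.
$60.7M: outcomes coincide → loss $0M.
$373.5M: truthful payoff $41M, deviation payoff $0M → loss $41M.
$317.3M: truthful payoff $97.2M, deviation payoff $0M → loss $97.2M.
$251.3M: truthful payoff $163.2M, deviation payoff $0M → loss $163.2M.
$796.8M: outcomes coincide → loss $0M.
Total loss = $41M + $97.2M + $163.2M = $301.4M.
Truthful bidding weakly dominates here: raising your bid can only win items priced above your value, and lowering it can only forfeit items priced below.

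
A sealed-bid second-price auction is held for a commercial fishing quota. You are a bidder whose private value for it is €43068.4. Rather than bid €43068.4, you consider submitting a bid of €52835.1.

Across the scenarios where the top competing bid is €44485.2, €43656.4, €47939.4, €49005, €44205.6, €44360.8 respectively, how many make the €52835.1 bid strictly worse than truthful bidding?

The deviation hurts exactly when the highest competing bid lies strictly between €43068.4 and €52835.1 — overbidding then wins at a price above your value.
€44485.2: inside the interval → strictly worse (loss €1416.8).
€43656.4: inside the interval → strictly worse (loss €588).
€47939.4: inside the interval → strictly worse (loss €4871).
€49005: inside the interval → strictly worse (loss €5936.6).
€44205.6: inside the interval → strictly worse (loss €1137.2).
€44360.8: inside the interval → strictly worse (loss €1292.4).
Count: 6.

6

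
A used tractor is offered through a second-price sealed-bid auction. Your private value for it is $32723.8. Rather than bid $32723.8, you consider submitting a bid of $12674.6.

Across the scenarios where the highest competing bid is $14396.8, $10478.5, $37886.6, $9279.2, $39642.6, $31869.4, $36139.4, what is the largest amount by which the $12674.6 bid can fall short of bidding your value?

$14396.8: truthful gives $18327, deviation gives $0 → loss $18327.
$10478.5: same outcome either way → loss $0.
$37886.6: same outcome either way → loss $0.
$9279.2: same outcome either way → loss $0.
$39642.6: same outcome either way → loss $0.
$31869.4: truthful gives $854.4, deviation gives $0 → loss $854.4.
$36139.4: same outcome either way → loss $0.
Maximum loss: $18327.

$18327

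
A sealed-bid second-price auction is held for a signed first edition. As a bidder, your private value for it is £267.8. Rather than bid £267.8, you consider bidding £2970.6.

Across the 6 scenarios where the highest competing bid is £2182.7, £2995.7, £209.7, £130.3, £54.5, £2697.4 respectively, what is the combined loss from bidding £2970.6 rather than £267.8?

The deviation costs you only when the competing bid falls strictly between £267.8 and £2970.6; elsewhere both bids give the same outcome.
£2182.7: truthful payoff £0, deviation payoff −£1914.9 → loss £1914.9.
£2995.7: outcomes coincide → loss £0.
£209.7: outcomes coincide → loss £0.
£130.3: outcomes coincide → loss £0.
£54.5: outcomes coincide → loss £0.
£2697.4: truthful payoff £0, deviation payoff −£2429.6 → loss £2429.6.
Total loss = £1914.9 + £2429.6 = £4344.5.

£4344.5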